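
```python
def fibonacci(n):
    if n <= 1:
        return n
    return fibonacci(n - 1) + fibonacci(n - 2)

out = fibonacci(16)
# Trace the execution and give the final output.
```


fibonacci(16)
= fibonacci(15) + fibonacci(14)
= (fibonacci(14) + fibonacci(13)) + fibonacci(14)
Computing bottom-up: fibonacci(0)=0, fibonacci(1)=1, fibonacci(2)=1, fibonacci(3)=2, fibonacci(4)=3, fibonacci(5)=5, fibonacci(6)=8, fibonacci(7)=13, fibonacci(8)=21, fibonacci(9)=34, fibonacci(10)=55, fibonacci(11)=89, fibonacci(12)=144, fibonacci(13)=233, fibonacci(14)=377, fibonacci(15)=610, fibonacci(16)=987
= 987


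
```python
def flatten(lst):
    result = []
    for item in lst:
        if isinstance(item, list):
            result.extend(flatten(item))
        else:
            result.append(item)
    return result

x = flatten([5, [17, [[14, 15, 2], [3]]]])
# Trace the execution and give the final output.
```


flatten([5, [17, [[14, 15, 2], [3]]]])
Processing each element:
  5 is not a list -> append 5
  [17, [[14, 15, 2], [3]]] is a list -> flatten recursively -> [17, 14, 15, 2, 3]
= [5, 17, 14, 15, 2, 3]


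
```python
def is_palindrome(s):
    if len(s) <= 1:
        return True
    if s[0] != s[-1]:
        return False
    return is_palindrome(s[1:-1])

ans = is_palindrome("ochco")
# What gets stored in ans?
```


is_palindrome("ochco")
"ochco": s[0]='o' == s[-1]='o' -> is_palindrome("chc")
"chc": s[0]='c' == s[-1]='c' -> is_palindrome("h")
"h": len <= 1 -> True
= True


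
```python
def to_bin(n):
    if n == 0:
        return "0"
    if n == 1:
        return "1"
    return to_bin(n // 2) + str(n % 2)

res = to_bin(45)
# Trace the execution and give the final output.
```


to_bin(45)
= to_bin(22) + "1"
= to_bin(11) + "0" + "1"
= to_bin(5) + "1" + "0" + "1"
= to_bin(2) + "1" + "1" + "0" + "1"
= to_bin(1) + "0" + "1" + "1" + "0" + "1"
= "1" + "0" + "1" + "1" + "0" + "1"
= "101101"


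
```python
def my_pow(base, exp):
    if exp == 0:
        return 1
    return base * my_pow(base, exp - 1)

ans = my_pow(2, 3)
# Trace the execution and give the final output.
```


my_pow(2, 3)
= 2 * my_pow(2, 2)
= 2 * 2 * my_pow(2, 1)
= 2 * 2 * 2 * my_pow(2, 0)
= 2 * 2 * 2 * 1
= 8


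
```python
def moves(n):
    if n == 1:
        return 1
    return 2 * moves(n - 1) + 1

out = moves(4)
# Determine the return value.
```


moves(4)
= 2 * moves(3) + 1
= 2 * (2 * moves(2) + 1) + 1
= 2 * (2 * (2 * moves(1) + 1) + 1) + 1
Now compute bottom-up:
moves(1) = 1
moves(2) = 2 * 1 + 1 = 3
moves(3) = 2 * 3 + 1 = 7
moves(4) = 2 * 7 + 1 = 15
= 15


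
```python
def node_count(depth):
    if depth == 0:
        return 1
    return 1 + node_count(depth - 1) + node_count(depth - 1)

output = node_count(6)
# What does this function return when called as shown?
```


node_count(6)
= 1 + node_count(5) + node_count(5)
= 1 + 2 * node_count(5)
node_count(k) = 2^(k+1) - 1
node_count(0) = 1
node_count(1) = 3
node_count(2) = 7
node_count(3) = 15
node_count(4) = 31
node_count(6) = 2^7 - 1 = 127


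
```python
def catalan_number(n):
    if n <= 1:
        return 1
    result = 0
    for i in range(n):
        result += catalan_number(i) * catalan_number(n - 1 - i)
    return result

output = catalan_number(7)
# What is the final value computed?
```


catalan_number(7)
= sum of catalan_number(i) * catalan_number(7-1-i) for i in 0..6
First compute sub-values bottom-up:
  catalan_number(0) = 1, catalan_number(1) = 1
  catalan_number(2) = 1*1 + 1*1 = 2
  catalan_number(3) = 1*2 + 1*1 + 2*1 = 5
  catalan_number(4) = 1*5 + 1*2 + 2*1 + 5*1 = 14
  catalan_number(5) = 1*14 + 1*5 + 2*2 + 5*1 + 14*1 = 42
  catalan_number(6) = 1*42 + 1*14 + 2*5 + 5*2 + 14*1 + 42*1 = 132
Now catalan_number(7):
  catalan_number(0)*catalan_number(6) = 1*132 = 132
  catalan_number(1)*catalan_number(5) = 1*42 = 42
  catalan_number(2)*catalan_number(4) = 2*14 = 28
  catalan_number(3)*catalan_number(3) = 5*5 = 25
  catalan_number(4)*catalan_number(2) = 14*2 = 28
  catalan_number(5)*catalan_number(1) = 42*1 = 42
  catalan_number(6)*catalan_number(0) = 132*1 = 132
= 132 + 42 + 28 + 25 + 28 + 42 + 132
= 429


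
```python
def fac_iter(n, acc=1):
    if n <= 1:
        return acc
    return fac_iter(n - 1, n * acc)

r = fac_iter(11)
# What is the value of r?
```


fac_iter(11, 1)
= fac_iter(10, 11 * 1) = fac_iter(10, 11)
= fac_iter(9, 10 * 11) = fac_iter(9, 110)
= fac_iter(8, 9 * 110) = fac_iter(8, 990)
= fac_iter(7, 8 * 990) = fac_iter(7, 7920)
= fac_iter(6, 7 * 7920) = fac_iter(6, 55440)
= fac_iter(5, 6 * 55440) = fac_iter(5, 332640)
= fac_iter(4, 5 * 332640) = fac_iter(4, 1663200)
= fac_iter(3, 4 * 1663200) = fac_iter(3, 6652800)
= fac_iter(2, 3 * 6652800) = fac_iter(2, 19958400)
= fac_iter(1, 2 * 19958400) = fac_iter(1, 39916800)
n <= 1, return acc = 39916800


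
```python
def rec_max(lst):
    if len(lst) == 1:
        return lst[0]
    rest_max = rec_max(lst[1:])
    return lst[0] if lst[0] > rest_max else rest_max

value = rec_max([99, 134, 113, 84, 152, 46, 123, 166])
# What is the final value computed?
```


rec_max([99, 134, 113, 84, 152, 46, 123, 166])
= compare 99 with rec_max([134, 113, 84, 152, 46, 123, 166])
= compare 134 with rec_max([113, 84, 152, 46, 123, 166])
= compare 113 with rec_max([84, 152, 46, 123, 166])
= compare 84 with rec_max([152, 46, 123, 166])
= compare 152 with rec_max([46, 123, 166])
= compare 46 with rec_max([123, 166])
= compare 123 with rec_max([166])
Base: rec_max([166]) = 166
compare 123 with 166: max = 166
compare 46 with 166: max = 166
compare 152 with 166: max = 166
compare 84 with 166: max = 166
compare 113 with 166: max = 166
compare 134 with 166: max = 166
compare 99 with 166: max = 166
= 166


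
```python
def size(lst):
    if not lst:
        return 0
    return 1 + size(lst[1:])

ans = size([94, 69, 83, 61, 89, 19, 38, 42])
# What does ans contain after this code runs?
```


size([94, 69, 83, 61, 89, 19, 38, 42])
= 1 + size([69, 83, 61, 89, 19, 38, 42])
= 1 + 1 + size([83, 61, 89, 19, 38, 42])
= 1 + 1 + 1 + size([61, 89, 19, 38, 42])
= 1 + 1 + 1 + 1 + size([89, 19, 38, 42])
= 1 + 1 + 1 + 1 + 1 + size([19, 38, 42])
= 1 + 1 + 1 + 1 + 1 + 1 + size([38, 42])
= 1 + 1 + 1 + 1 + 1 + 1 + 1 + size([42])
= 1 + 1 + 1 + 1 + 1 + 1 + 1 + 1 + size([])
= 1 + 1 + 1 + 1 + 1 + 1 + 1 + 1 + 0
= 8


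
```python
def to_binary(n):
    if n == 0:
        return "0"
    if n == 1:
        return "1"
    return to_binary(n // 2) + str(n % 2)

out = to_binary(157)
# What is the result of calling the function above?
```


to_binary(157)
= to_binary(78) + "1"
= to_binary(39) + "0" + "1"
= to_binary(19) + "1" + "0" + "1"
= to_binary(9) + "1" + "1" + "0" + "1"
= to_binary(4) + "1" + "1" + "1" + "0" + "1"
= to_binary(2) + "0" + "1" + "1" + "1" + "0" + "1"
= to_binary(1) + "0" + "0" + "1" + "1" + "1" + "0" + "1"
= "1" + "0" + "0" + "1" + "1" + "1" + "0" + "1"
= "10011101"


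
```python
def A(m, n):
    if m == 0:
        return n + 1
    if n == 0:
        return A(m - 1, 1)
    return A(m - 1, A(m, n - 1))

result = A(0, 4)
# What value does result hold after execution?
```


A(0, 4)
m == 0: return 4 + 1 = 5
= 5


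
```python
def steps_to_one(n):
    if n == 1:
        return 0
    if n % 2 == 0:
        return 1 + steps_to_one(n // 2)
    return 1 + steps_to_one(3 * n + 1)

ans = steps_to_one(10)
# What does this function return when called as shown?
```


steps_to_one(10)
10 is even -> steps_to_one(5)
5 is odd -> 3*5+1 = 16 -> steps_to_one(16)
16 is even -> steps_to_one(8)
8 is even -> steps_to_one(4)
4 is even -> steps_to_one(2)
2 is even -> steps_to_one(1)
Reached 1 after 6 steps
= 6


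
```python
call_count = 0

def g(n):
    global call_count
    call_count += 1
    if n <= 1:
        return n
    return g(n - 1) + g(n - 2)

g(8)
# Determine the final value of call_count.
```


g(8) calls g(7) and g(6); each non-base call branches into two more.
Let C(k) = total number of calls made by g(k), including the call to g(k) itself.
Base cases: C(0) = 1, C(1) = 1
Recurrence: C(k) = 1 + C(k-1) + C(k-2)
  C(2) = 1 + C(1) + C(0) = 1 + 1 + 1 = 3
  C(3) = 1 + C(2) + C(1) = 1 + 3 + 1 = 5
  C(4) = 1 + C(3) + C(2) = 1 + 5 + 3 = 9
  C(5) = 1 + C(4) + C(3) = 1 + 9 + 5 = 15
  C(6) = 1 + C(5) + C(4) = 1 + 15 + 9 = 25
  C(7) = 1 + C(6) + C(5) = 1 + 25 + 15 = 41
  C(8) = 1 + C(7) + C(6) = 1 + 41 + 25 = 67
Total calls = C(8) = 67


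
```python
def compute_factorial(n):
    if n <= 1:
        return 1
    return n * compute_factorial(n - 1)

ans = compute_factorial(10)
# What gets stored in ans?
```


compute_factorial(10)
= 10 * compute_factorial(9)
= 10 * 9 * compute_factorial(8)
= 10 * 9 * 8 * compute_factorial(7)
= 10 * 9 * 8 * 7 * compute_factorial(6)
= 10 * 9 * 8 * 7 * 6 * compute_factorial(5)
= 10 * 9 * 8 * 7 * 6 * 5 * compute_factorial(4)
= 10 * 9 * 8 * 7 * 6 * 5 * 4 * compute_factorial(3)
= 10 * 9 * 8 * 7 * 6 * 5 * 4 * 3 * compute_factorial(2)
= 10 * 9 * 8 * 7 * 6 * 5 * 4 * 3 * 2 * compute_factorial(1)
= 10 * 9 * 8 * 7 * 6 * 5 * 4 * 3 * 2 * 1
= 3628800


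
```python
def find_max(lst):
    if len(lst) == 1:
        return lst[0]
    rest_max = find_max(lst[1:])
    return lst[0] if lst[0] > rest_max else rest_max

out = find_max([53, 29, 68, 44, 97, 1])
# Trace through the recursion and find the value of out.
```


find_max([53, 29, 68, 44, 97, 1])
= compare 53 with find_max([29, 68, 44, 97, 1])
= compare 29 with find_max([68, 44, 97, 1])
= compare 68 with find_max([44, 97, 1])
= compare 44 with find_max([97, 1])
= compare 97 with find_max([1])
Base: find_max([1]) = 1
compare 97 with 1: max = 97
compare 44 with 97: max = 97
compare 68 with 97: max = 97
compare 29 with 97: max = 97
compare 53 with 97: max = 97
= 97


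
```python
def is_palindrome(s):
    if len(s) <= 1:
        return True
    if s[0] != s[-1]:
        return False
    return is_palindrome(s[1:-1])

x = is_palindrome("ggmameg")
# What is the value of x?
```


is_palindrome("ggmameg")
"ggmameg": s[0]='g' == s[-1]='g' -> is_palindrome("gmame")
"gmame": s[0]='g' != s[-1]='e' -> False
= False


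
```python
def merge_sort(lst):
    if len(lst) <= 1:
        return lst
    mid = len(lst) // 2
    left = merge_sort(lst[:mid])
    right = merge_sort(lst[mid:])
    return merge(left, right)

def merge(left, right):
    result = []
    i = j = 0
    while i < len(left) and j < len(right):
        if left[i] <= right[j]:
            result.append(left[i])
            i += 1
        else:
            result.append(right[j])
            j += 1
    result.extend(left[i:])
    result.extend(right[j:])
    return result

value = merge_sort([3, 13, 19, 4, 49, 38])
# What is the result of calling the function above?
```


merge_sort([3, 13, 19, 4, 49, 38])
Split into [3, 13, 19] and [4, 49, 38]
Left sorted: [3, 13, 19]
Right sorted: [4, 38, 49]
Merge [3, 13, 19] and [4, 38, 49]
= [3, 4, 13, 19, 38, 49]


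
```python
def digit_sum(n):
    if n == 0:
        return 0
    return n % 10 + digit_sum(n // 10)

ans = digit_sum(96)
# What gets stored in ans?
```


digit_sum(96)
= 6 + digit_sum(9)
= 6 + 9 + digit_sum(0)
= 6 + 9 + 0
= 15


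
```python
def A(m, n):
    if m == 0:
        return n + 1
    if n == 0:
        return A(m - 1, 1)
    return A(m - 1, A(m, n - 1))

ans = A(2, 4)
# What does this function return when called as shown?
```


A(2, 4)
= A(1, A(2, 3))
First compute A(2, 3) = 9
= A(1, 9)
= 11


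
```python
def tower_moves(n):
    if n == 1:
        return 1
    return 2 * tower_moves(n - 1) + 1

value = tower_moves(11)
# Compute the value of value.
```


tower_moves(11)
= 2 * tower_moves(10) + 1
= 2 * (2 * tower_moves(9) + 1) + 1
= 2 * (2 * (2 * tower_moves(8) + 1) + 1) + 1
= 2 * (2 * (2 * (2 * tower_moves(7) + 1) + 1) + 1) + 1
= 2 * (2 * (2 * (2 * (2 * tower_moves(6) + 1) + 1) + 1) + 1) + 1
= 2 * (2 * (2 * (2 * (2 * (2 * tower_moves(5) + 1) + 1) + 1) + 1) + 1) + 1
= 2 * (2 * (2 * (2 * (2 * (2 * (2 * tower_moves(4) + 1) + 1) + 1) + 1) + 1) + 1) + 1
= 2 * (2 * (2 * (2 * (2 * (2 * (2 * (2 * tower_moves(3) + 1) + 1) + 1) + 1) + 1) + 1) + 1) + 1
= 2 * (2 * (2 * (2 * (2 * (2 * (2 * (2 * (2 * tower_moves(2) + 1) + 1) + 1) + 1) + 1) + 1) + 1) + 1) + 1
= 2 * (2 * (2 * (2 * (2 * (2 * (2 * (2 * (2 * (2 * tower_moves(1) + 1) + 1) + 1) + 1) + 1) + 1) + 1) + 1) + 1) + 1
Now compute bottom-up:
tower_moves(1) = 1
tower_moves(2) = 2 * 1 + 1 = 3
tower_moves(3) = 2 * 3 + 1 = 7
tower_moves(4) = 2 * 7 + 1 = 15
tower_moves(5) = 2 * 15 + 1 = 31
tower_moves(6) = 2 * 31 + 1 = 63
tower_moves(7) = 2 * 63 + 1 = 127
tower_moves(8) = 2 * 127 + 1 = 255
tower_moves(9) = 2 * 255 + 1 = 511
tower_moves(10) = 2 * 511 + 1 = 1023
tower_moves(11) = 2 * 1023 + 1 = 2047
= 2047


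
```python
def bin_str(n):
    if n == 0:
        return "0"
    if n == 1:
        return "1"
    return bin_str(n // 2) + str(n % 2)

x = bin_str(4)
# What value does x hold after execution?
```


bin_str(4)
= bin_str(2) + "0"
= bin_str(1) + "0" + "0"
= "1" + "0" + "0"
= "100"


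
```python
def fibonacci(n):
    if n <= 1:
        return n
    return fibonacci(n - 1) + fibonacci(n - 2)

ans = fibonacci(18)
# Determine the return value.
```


fibonacci(18)
= fibonacci(17) + fibonacci(16)
= (fibonacci(16) + fibonacci(15)) + fibonacci(16)
Computing bottom-up: fibonacci(0)=0, fibonacci(1)=1, fibonacci(2)=1, fibonacci(3)=2, fibonacci(4)=3, fibonacci(5)=5, fibonacci(6)=8, fibonacci(7)=13, fibonacci(8)=21, fibonacci(9)=34, fibonacci(10)=55, fibonacci(11)=89, fibonacci(12)=144, fibonacci(13)=233, fibonacci(14)=377, fibonacci(15)=610, fibonacci(16)=987, fibonacci(17)=1597, fibonacci(18)=2584
= 2584


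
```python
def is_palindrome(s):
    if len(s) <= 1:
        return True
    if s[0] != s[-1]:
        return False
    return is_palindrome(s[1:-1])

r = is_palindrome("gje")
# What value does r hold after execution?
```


is_palindrome("gje")
"gje": s[0]='g' != s[-1]='e' -> False
= False


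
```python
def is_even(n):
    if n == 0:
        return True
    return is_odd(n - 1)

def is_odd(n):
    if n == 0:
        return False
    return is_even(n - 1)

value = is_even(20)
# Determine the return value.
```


is_even(20)
= is_odd(19)
= is_even(18)
= is_odd(17)
= is_even(16)
= is_odd(15)
= is_even(14)
= is_odd(13)
= is_even(12)
= is_odd(11)
= is_even(10)
= is_odd(9)
= is_even(8)
= is_odd(7)
= is_even(6)
= is_odd(5)
= is_even(4)
= is_odd(3)
= is_even(2)
= is_odd(1)
= is_even(0)
n == 0: return True
= True


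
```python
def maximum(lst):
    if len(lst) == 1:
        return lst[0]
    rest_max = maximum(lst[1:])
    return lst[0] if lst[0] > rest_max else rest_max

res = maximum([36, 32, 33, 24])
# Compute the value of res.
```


maximum([36, 32, 33, 24])
= compare 36 with maximum([32, 33, 24])
= compare 32 with maximum([33, 24])
= compare 33 with maximum([24])
Base: maximum([24]) = 24
compare 33 with 24: max = 33
compare 32 with 33: max = 33
compare 36 with 33: max = 36
= 36


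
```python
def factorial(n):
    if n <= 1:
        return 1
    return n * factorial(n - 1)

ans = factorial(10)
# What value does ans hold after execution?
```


factorial(10)
= 10 * factorial(9)
= 10 * 9 * factorial(8)
= 10 * 9 * 8 * factorial(7)
= 10 * 9 * 8 * 7 * factorial(6)
= 10 * 9 * 8 * 7 * 6 * factorial(5)
= 10 * 9 * 8 * 7 * 6 * 5 * factorial(4)
= 10 * 9 * 8 * 7 * 6 * 5 * 4 * factorial(3)
= 10 * 9 * 8 * 7 * 6 * 5 * 4 * 3 * factorial(2)
= 10 * 9 * 8 * 7 * 6 * 5 * 4 * 3 * 2 * factorial(1)
= 10 * 9 * 8 * 7 * 6 * 5 * 4 * 3 * 2 * 1
= 3628800


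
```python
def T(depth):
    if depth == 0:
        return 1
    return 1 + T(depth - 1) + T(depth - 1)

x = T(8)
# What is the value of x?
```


T(8)
= 1 + T(7) + T(7)
= 1 + 2 * T(7)
T(k) = 2^(k+1) - 1
T(0) = 1
T(1) = 3
T(2) = 7
T(3) = 15
T(4) = 31
T(8) = 2^9 - 1 = 511


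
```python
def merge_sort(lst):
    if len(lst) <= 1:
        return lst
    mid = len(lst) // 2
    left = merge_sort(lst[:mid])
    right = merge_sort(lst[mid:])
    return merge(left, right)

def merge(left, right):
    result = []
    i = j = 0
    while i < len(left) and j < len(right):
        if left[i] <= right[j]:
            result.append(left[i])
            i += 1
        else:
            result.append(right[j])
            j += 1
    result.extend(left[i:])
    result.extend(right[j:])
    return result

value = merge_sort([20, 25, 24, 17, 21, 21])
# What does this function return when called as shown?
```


merge_sort([20, 25, 24, 17, 21, 21])
Split into [20, 25, 24] and [17, 21, 21]
Left sorted: [20, 24, 25]
Right sorted: [17, 21, 21]
Merge [20, 24, 25] and [17, 21, 21]
= [17, 20, 21, 21, 24, 25]


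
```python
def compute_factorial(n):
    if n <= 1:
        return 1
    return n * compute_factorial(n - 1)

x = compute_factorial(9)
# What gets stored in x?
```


compute_factorial(9)
= 9 * compute_factorial(8)
= 9 * 8 * compute_factorial(7)
= 9 * 8 * 7 * compute_factorial(6)
= 9 * 8 * 7 * 6 * compute_factorial(5)
= 9 * 8 * 7 * 6 * 5 * compute_factorial(4)
= 9 * 8 * 7 * 6 * 5 * 4 * compute_factorial(3)
= 9 * 8 * 7 * 6 * 5 * 4 * 3 * compute_factorial(2)
= 9 * 8 * 7 * 6 * 5 * 4 * 3 * 2 * compute_factorial(1)
= 9 * 8 * 7 * 6 * 5 * 4 * 3 * 2 * 1
= 362880


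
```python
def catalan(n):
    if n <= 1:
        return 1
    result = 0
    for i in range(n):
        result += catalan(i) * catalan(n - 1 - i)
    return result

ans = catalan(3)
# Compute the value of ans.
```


catalan(3)
= sum of catalan(i) * catalan(3-1-i) for i in 0..2
First compute sub-values bottom-up:
  catalan(0) = 1, catalan(1) = 1
  catalan(2) = 1*1 + 1*1 = 2
Now catalan(3):
  catalan(0)*catalan(2) = 1*2 = 2
  catalan(1)*catalan(1) = 1*1 = 1
  catalan(2)*catalan(0) = 2*1 = 2
= 2 + 1 + 2
= 5


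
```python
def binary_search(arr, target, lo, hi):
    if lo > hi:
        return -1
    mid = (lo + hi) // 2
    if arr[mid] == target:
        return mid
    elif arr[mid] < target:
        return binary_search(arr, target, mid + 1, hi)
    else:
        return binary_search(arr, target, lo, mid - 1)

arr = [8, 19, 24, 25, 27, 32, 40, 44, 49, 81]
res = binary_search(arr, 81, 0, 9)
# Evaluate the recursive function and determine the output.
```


binary_search(arr, 81, 0, 9)
lo=0, hi=9, mid=4, arr[mid]=27
27 < 81, search right half
lo=5, hi=9, mid=7, arr[mid]=44
44 < 81, search right half
lo=8, hi=9, mid=8, arr[mid]=49
49 < 81, search right half
lo=9, hi=9, mid=9, arr[mid]=81
arr[9] == 81, found at index 9
= 9


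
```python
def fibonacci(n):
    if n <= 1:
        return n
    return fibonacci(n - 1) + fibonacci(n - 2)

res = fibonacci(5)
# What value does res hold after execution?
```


fibonacci(5)
= fibonacci(4) + fibonacci(3)
= (fibonacci(3) + fibonacci(2)) + fibonacci(3)
Computing bottom-up: fibonacci(0)=0, fibonacci(1)=1, fibonacci(2)=1, fibonacci(3)=2, fibonacci(4)=3, fibonacci(5)=5
= 5


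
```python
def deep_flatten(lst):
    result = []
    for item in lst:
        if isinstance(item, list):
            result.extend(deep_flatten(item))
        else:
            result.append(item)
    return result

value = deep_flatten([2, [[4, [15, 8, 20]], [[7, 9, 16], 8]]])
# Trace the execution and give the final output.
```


deep_flatten([2, [[4, [15, 8, 20]], [[7, 9, 16], 8]]])
Processing each element:
  2 is not a list -> append 2
  [[4, [15, 8, 20]], [[7, 9, 16], 8]] is a list -> deep_flatten recursively -> [4, 15, 8, 20, 7, 9, 16, 8]
= [2, 4, 15, 8, 20, 7, 9, 16, 8]


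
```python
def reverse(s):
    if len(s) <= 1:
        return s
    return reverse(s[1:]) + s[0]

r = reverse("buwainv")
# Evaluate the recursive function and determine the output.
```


reverse("buwainv")
= reverse("uwainv") + "b"
= reverse("wainv") + "u" + "b"
= reverse("ainv") + "w" + "u" + "b"
= reverse("inv") + "a" + "w" + "u" + "b"
= reverse("nv") + "i" + "a" + "w" + "u" + "b"
= reverse("v") + "n" + "i" + "a" + "w" + "u" + "b"
= "v" + "n" + "i" + "a" + "w" + "u" + "b"
= "vniawub"


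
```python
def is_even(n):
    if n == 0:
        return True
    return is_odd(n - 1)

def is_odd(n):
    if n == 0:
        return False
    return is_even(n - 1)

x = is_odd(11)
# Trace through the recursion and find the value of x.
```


is_odd(11)
= is_even(10)
= is_odd(9)
= is_even(8)
= is_odd(7)
= is_even(6)
= is_odd(5)
= is_even(4)
= is_odd(3)
= is_even(2)
= is_odd(1)
= is_even(0)
n == 0: return True
= True


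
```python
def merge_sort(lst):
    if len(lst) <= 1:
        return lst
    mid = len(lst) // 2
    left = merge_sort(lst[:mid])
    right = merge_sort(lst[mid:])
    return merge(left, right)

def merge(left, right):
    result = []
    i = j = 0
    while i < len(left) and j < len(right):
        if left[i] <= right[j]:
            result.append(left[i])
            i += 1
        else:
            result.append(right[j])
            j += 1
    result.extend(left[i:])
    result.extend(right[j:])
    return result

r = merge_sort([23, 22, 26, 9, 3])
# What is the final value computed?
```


merge_sort([23, 22, 26, 9, 3])
Split into [23, 22] and [26, 9, 3]
Left sorted: [22, 23]
Right sorted: [3, 9, 26]
Merge [22, 23] and [3, 9, 26]
= [3, 9, 22, 23, 26]


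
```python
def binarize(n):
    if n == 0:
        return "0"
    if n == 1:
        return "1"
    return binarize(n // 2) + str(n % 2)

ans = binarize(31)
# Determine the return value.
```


binarize(31)
= binarize(15) + "1"
= binarize(7) + "1" + "1"
= binarize(3) + "1" + "1" + "1"
= binarize(1) + "1" + "1" + "1" + "1"
= "1" + "1" + "1" + "1" + "1"
= "11111"


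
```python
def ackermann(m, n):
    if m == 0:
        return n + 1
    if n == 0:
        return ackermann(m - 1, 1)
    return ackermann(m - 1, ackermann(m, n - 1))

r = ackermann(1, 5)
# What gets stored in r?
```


ackermann(1, 5)
= ackermann(0, ackermann(1, 4))
First compute ackermann(1, 4) = 6
= ackermann(0, 6)
= 7


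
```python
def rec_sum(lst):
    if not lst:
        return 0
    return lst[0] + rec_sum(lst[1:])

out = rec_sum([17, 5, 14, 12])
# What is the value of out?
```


rec_sum([17, 5, 14, 12])
= 17 + rec_sum([5, 14, 12])
= 17 + 5 + rec_sum([14, 12])
= 17 + 5 + 14 + rec_sum([12])
= 17 + 5 + 14 + 12 + rec_sum([])
= 17 + 5 + 14 + 12 + 0
= 48


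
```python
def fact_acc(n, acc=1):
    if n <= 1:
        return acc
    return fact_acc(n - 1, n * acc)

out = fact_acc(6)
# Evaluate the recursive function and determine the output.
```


fact_acc(6, 1)
= fact_acc(5, 6 * 1) = fact_acc(5, 6)
= fact_acc(4, 5 * 6) = fact_acc(4, 30)
= fact_acc(3, 4 * 30) = fact_acc(3, 120)
= fact_acc(2, 3 * 120) = fact_acc(2, 360)
= fact_acc(1, 2 * 360) = fact_acc(1, 720)
n <= 1, return acc = 720


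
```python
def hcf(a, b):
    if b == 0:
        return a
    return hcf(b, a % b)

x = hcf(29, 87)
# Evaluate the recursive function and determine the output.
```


hcf(29, 87)
= hcf(87, 29 % 87) = hcf(87, 29)
= hcf(29, 87 % 29) = hcf(29, 0)
b == 0, return a = 29


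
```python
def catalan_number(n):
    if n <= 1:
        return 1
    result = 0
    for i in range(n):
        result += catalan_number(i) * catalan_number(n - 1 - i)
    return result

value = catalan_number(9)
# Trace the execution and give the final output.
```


catalan_number(9)
= sum of catalan_number(i) * catalan_number(9-1-i) for i in 0..8
First compute sub-values bottom-up:
  catalan_number(0) = 1, catalan_number(1) = 1
  catalan_number(2) = 1*1 + 1*1 = 2
  catalan_number(3) = 1*2 + 1*1 + 2*1 = 5
  catalan_number(4) = 1*5 + 1*2 + 2*1 + 5*1 = 14
  catalan_number(5) = 1*14 + 1*5 + 2*2 + 5*1 + 14*1 = 42
  catalan_number(6) = 1*42 + 1*14 + 2*5 + 5*2 + 14*1 + 42*1 = 132
  catalan_number(7) = 1*132 + 1*42 + 2*14 + 5*5 + 14*2 + 42*1 + 132*1 = 429
  catalan_number(8) = 1*429 + 1*132 + 2*42 + 5*14 + 14*5 + 42*2 + 132*1 + 429*1 = 1430
Now catalan_number(9):
  catalan_number(0)*catalan_number(8) = 1*1430 = 1430
  catalan_number(1)*catalan_number(7) = 1*429 = 429
  catalan_number(2)*catalan_number(6) = 2*132 = 264
  catalan_number(3)*catalan_number(5) = 5*42 = 210
  catalan_number(4)*catalan_number(4) = 14*14 = 196
  catalan_number(5)*catalan_number(3) = 42*5 = 210
  catalan_number(6)*catalan_number(2) = 132*2 = 264
  catalan_number(7)*catalan_number(1) = 429*1 = 429
  catalan_number(8)*catalan_number(0) = 1430*1 = 1430
= 1430 + 429 + 264 + 210 + 196 + 210 + 264 + 429 + 1430
= 4862


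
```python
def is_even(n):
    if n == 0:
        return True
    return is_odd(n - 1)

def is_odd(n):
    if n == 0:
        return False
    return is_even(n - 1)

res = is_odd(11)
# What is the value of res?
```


is_odd(11)
= is_even(10)
= is_odd(9)
= is_even(8)
= is_odd(7)
= is_even(6)
= is_odd(5)
= is_even(4)
= is_odd(3)
= is_even(2)
= is_odd(1)
= is_even(0)
n == 0: return True
= True


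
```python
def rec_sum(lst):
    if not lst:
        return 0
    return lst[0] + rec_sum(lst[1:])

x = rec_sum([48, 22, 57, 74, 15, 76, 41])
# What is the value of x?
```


rec_sum([48, 22, 57, 74, 15, 76, 41])
= 48 + rec_sum([22, 57, 74, 15, 76, 41])
= 48 + 22 + rec_sum([57, 74, 15, 76, 41])
= 48 + 22 + 57 + rec_sum([74, 15, 76, 41])
= 48 + 22 + 57 + 74 + rec_sum([15, 76, 41])
= 48 + 22 + 57 + 74 + 15 + rec_sum([76, 41])
= 48 + 22 + 57 + 74 + 15 + 76 + rec_sum([41])
= 48 + 22 + 57 + 74 + 15 + 76 + 41 + rec_sum([])
= 48 + 22 + 57 + 74 + 15 + 76 + 41 + 0
= 333


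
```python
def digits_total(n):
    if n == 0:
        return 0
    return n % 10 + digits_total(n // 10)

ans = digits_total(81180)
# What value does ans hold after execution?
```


digits_total(81180)
= 0 + digits_total(8118)
= 0 + 8 + digits_total(811)
= 0 + 8 + 1 + digits_total(81)
= 0 + 8 + 1 + 1 + digits_total(8)
= 0 + 8 + 1 + 1 + 8 + digits_total(0)
= 0 + 8 + 1 + 1 + 8 + 0
= 18


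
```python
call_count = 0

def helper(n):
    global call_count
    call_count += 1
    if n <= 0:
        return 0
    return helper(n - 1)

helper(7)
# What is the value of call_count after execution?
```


helper(7) calls helper(6) calls ... calls helper(0)
Total calls: 7 + 1 (for base case) = 8


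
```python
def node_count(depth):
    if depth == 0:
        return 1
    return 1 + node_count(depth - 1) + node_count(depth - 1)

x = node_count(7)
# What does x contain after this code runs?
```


node_count(7)
= 1 + node_count(6) + node_count(6)
= 1 + 2 * node_count(6)
node_count(k) = 2^(k+1) - 1
node_count(0) = 1
node_count(1) = 3
node_count(2) = 7
node_count(3) = 15
node_count(4) = 31
node_count(7) = 2^8 - 1 = 255


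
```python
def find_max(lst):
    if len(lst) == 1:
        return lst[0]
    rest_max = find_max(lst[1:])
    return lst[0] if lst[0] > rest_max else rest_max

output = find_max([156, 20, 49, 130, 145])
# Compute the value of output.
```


find_max([156, 20, 49, 130, 145])
= compare 156 with find_max([20, 49, 130, 145])
= compare 20 with find_max([49, 130, 145])
= compare 49 with find_max([130, 145])
= compare 130 with find_max([145])
Base: find_max([145]) = 145
compare 130 with 145: max = 145
compare 49 with 145: max = 145
compare 20 with 145: max = 145
compare 156 with 145: max = 156
= 156


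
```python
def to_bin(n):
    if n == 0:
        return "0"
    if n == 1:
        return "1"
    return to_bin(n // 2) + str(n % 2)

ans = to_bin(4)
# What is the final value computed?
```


to_bin(4)
= to_bin(2) + "0"
= to_bin(1) + "0" + "0"
= "1" + "0" + "0"
= "100"


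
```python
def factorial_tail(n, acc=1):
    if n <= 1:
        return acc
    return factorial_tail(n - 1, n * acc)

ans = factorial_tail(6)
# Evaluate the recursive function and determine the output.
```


factorial_tail(6, 1)
= factorial_tail(5, 6 * 1) = factorial_tail(5, 6)
= factorial_tail(4, 5 * 6) = factorial_tail(4, 30)
= factorial_tail(3, 4 * 30) = factorial_tail(3, 120)
= factorial_tail(2, 3 * 120) = factorial_tail(2, 360)
= factorial_tail(1, 2 * 360) = factorial_tail(1, 720)
n <= 1, return acc = 720


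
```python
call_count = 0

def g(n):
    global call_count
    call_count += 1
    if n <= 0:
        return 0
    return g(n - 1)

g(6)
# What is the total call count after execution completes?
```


g(6) calls g(5) calls ... calls g(0)
Total calls: 6 + 1 (for base case) = 7


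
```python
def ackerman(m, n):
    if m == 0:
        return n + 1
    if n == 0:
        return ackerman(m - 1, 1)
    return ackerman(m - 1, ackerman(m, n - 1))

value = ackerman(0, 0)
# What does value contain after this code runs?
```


ackerman(0, 0)
m == 0: return 0 + 1 = 1
= 1


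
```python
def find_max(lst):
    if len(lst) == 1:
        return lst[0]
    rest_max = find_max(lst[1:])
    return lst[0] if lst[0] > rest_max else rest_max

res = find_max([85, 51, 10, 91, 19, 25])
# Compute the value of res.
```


find_max([85, 51, 10, 91, 19, 25])
= compare 85 with find_max([51, 10, 91, 19, 25])
= compare 51 with find_max([10, 91, 19, 25])
= compare 10 with find_max([91, 19, 25])
= compare 91 with find_max([19, 25])
= compare 19 with find_max([25])
Base: find_max([25]) = 25
compare 19 with 25: max = 25
compare 91 with 25: max = 91
compare 10 with 91: max = 91
compare 51 with 91: max = 91
compare 85 with 91: max = 91
= 91


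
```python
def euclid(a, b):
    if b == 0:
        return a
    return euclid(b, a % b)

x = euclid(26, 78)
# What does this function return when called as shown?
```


euclid(26, 78)
= euclid(78, 26 % 78) = euclid(78, 26)
= euclid(26, 78 % 26) = euclid(26, 0)
b == 0, return a = 26


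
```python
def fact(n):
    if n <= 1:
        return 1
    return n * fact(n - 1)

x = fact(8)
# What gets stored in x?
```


fact(8)
= 8 * fact(7)
= 8 * 7 * fact(6)
= 8 * 7 * 6 * fact(5)
= 8 * 7 * 6 * 5 * fact(4)
= 8 * 7 * 6 * 5 * 4 * fact(3)
= 8 * 7 * 6 * 5 * 4 * 3 * fact(2)
= 8 * 7 * 6 * 5 * 4 * 3 * 2 * fact(1)
= 8 * 7 * 6 * 5 * 4 * 3 * 2 * 1
= 40320


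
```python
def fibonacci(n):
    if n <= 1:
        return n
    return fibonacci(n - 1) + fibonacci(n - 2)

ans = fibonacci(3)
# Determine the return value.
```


fibonacci(3)
= fibonacci(2) + fibonacci(1)
Computing bottom-up: fibonacci(0)=0, fibonacci(1)=1, fibonacci(2)=1, fibonacci(3)=2
= 2


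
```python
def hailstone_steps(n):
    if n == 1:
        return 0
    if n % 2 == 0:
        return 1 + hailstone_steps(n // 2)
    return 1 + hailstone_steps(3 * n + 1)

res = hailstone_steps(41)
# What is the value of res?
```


hailstone_steps(41)
41 is odd -> 3*41+1 = 124 -> hailstone_steps(124)
124 is even -> hailstone_steps(62)
62 is even -> hailstone_steps(31)
31 is odd -> 3*31+1 = 94 -> hailstone_steps(94)
94 is even -> hailstone_steps(47)
47 is odd -> 3*47+1 = 142 -> hailstone_steps(142)
142 is even -> hailstone_steps(71)
71 is odd -> 3*71+1 = 214 -> hailstone_steps(214)
214 is even -> hailstone_steps(107)
107 is odd -> 3*107+1 = 322 -> hailstone_steps(322)
322 is even -> hailstone_steps(161)
161 is odd -> 3*161+1 = 484 -> hailstone_steps(484)
484 is even -> hailstone_steps(242)
242 is even -> hailstone_steps(121)
121 is odd -> 3*121+1 = 364 -> hailstone_steps(364)
364 is even -> hailstone_steps(182)
182 is even -> hailstone_steps(91)
91 is odd -> 3*91+1 = 274 -> hailstone_steps(274)
274 is even -> hailstone_steps(137)
137 is odd -> 3*137+1 = 412 -> hailstone_steps(412)
412 is even -> hailstone_steps(206)
206 is even -> hailstone_steps(103)
103 is odd -> 3*103+1 = 310 -> hailstone_steps(310)
310 is even -> hailstone_steps(155)
155 is odd -> 3*155+1 = 466 -> hailstone_steps(466)
466 is even -> hailstone_steps(233)
233 is odd -> 3*233+1 = 700 -> hailstone_steps(700)
700 is even -> hailstone_steps(350)
350 is even -> hailstone_steps(175)
175 is odd -> 3*175+1 = 526 -> hailstone_steps(526)
526 is even -> hailstone_steps(263)
263 is odd -> 3*263+1 = 790 -> hailstone_steps(790)
790 is even -> hailstone_steps(395)
395 is odd -> 3*395+1 = 1186 -> hailstone_steps(1186)
1186 is even -> hailstone_steps(593)
593 is odd -> 3*593+1 = 1780 -> hailstone_steps(1780)
1780 is even -> hailstone_steps(890)
890 is even -> hailstone_steps(445)
445 is odd -> 3*445+1 = 1336 -> hailstone_steps(1336)
1336 is even -> hailstone_steps(668)
668 is even -> hailstone_steps(334)
334 is even -> hailstone_steps(167)
167 is odd -> 3*167+1 = 502 -> hailstone_steps(502)
502 is even -> hailstone_steps(251)
251 is odd -> 3*251+1 = 754 -> hailstone_steps(754)
754 is even -> hailstone_steps(377)
377 is odd -> 3*377+1 = 1132 -> hailstone_steps(1132)
1132 is even -> hailstone_steps(566)
566 is even -> hailstone_steps(283)
283 is odd -> 3*283+1 = 850 -> hailstone_steps(850)
850 is even -> hailstone_steps(425)
425 is odd -> 3*425+1 = 1276 -> hailstone_steps(1276)
1276 is even -> hailstone_steps(638)
638 is even -> hailstone_steps(319)
319 is odd -> 3*319+1 = 958 -> hailstone_steps(958)
958 is even -> hailstone_steps(479)
479 is odd -> 3*479+1 = 1438 -> hailstone_steps(1438)
1438 is even -> hailstone_steps(719)
719 is odd -> 3*719+1 = 2158 -> hailstone_steps(2158)
2158 is even -> hailstone_steps(1079)
1079 is odd -> 3*1079+1 = 3238 -> hailstone_steps(3238)
3238 is even -> hailstone_steps(1619)
1619 is odd -> 3*1619+1 = 4858 -> hailstone_steps(4858)
4858 is even -> hailstone_steps(2429)
2429 is odd -> 3*2429+1 = 7288 -> hailstone_steps(7288)
7288 is even -> hailstone_steps(3644)
3644 is even -> hailstone_steps(1822)
1822 is even -> hailstone_steps(911)
911 is odd -> 3*911+1 = 2734 -> hailstone_steps(2734)
2734 is even -> hailstone_steps(1367)
1367 is odd -> 3*1367+1 = 4102 -> hailstone_steps(4102)
4102 is even -> hailstone_steps(2051)
2051 is odd -> 3*2051+1 = 6154 -> hailstone_steps(6154)
6154 is even -> hailstone_steps(3077)
3077 is odd -> 3*3077+1 = 9232 -> hailstone_steps(9232)
9232 is even -> hailstone_steps(4616)
4616 is even -> hailstone_steps(2308)
2308 is even -> hailstone_steps(1154)
1154 is even -> hailstone_steps(577)
577 is odd -> 3*577+1 = 1732 -> hailstone_steps(1732)
1732 is even -> hailstone_steps(866)
866 is even -> hailstone_steps(433)
433 is odd -> 3*433+1 = 1300 -> hailstone_steps(1300)
1300 is even -> hailstone_steps(650)
650 is even -> hailstone_steps(325)
325 is odd -> 3*325+1 = 976 -> hailstone_steps(976)
976 is even -> hailstone_steps(488)
488 is even -> hailstone_steps(244)
244 is even -> hailstone_steps(122)
122 is even -> hailstone_steps(61)
61 is odd -> 3*61+1 = 184 -> hailstone_steps(184)
184 is even -> hailstone_steps(92)
92 is even -> hailstone_steps(46)
46 is even -> hailstone_steps(23)
23 is odd -> 3*23+1 = 70 -> hailstone_steps(70)
70 is even -> hailstone_steps(35)
35 is odd -> 3*35+1 = 106 -> hailstone_steps(106)
106 is even -> hailstone_steps(53)
53 is odd -> 3*53+1 = 160 -> hailstone_steps(160)
160 is even -> hailstone_steps(80)
80 is even -> hailstone_steps(40)
40 is even -> hailstone_steps(20)
20 is even -> hailstone_steps(10)
10 is even -> hailstone_steps(5)
5 is odd -> 3*5+1 = 16 -> hailstone_steps(16)
16 is even -> hailstone_steps(8)
8 is even -> hailstone_steps(4)
4 is even -> hailstone_steps(2)
2 is even -> hailstone_steps(1)
Reached 1 after 109 steps
= 109


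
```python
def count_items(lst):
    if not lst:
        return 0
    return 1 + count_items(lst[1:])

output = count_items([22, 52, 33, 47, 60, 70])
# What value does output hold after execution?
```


count_items([22, 52, 33, 47, 60, 70])
= 1 + count_items([52, 33, 47, 60, 70])
= 1 + 1 + count_items([33, 47, 60, 70])
= 1 + 1 + 1 + count_items([47, 60, 70])
= 1 + 1 + 1 + 1 + count_items([60, 70])
= 1 + 1 + 1 + 1 + 1 + count_items([70])
= 1 + 1 + 1 + 1 + 1 + 1 + count_items([])
= 1 + 1 + 1 + 1 + 1 + 1 + 0
= 6


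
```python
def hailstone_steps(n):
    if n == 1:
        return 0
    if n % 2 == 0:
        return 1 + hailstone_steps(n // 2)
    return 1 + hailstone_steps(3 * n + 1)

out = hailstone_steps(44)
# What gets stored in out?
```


hailstone_steps(44)
44 is even -> hailstone_steps(22)
22 is even -> hailstone_steps(11)
11 is odd -> 3*11+1 = 34 -> hailstone_steps(34)
34 is even -> hailstone_steps(17)
17 is odd -> 3*17+1 = 52 -> hailstone_steps(52)
52 is even -> hailstone_steps(26)
26 is even -> hailstone_steps(13)
13 is odd -> 3*13+1 = 40 -> hailstone_steps(40)
40 is even -> hailstone_steps(20)
20 is even -> hailstone_steps(10)
10 is even -> hailstone_steps(5)
5 is odd -> 3*5+1 = 16 -> hailstone_steps(16)
16 is even -> hailstone_steps(8)
8 is even -> hailstone_steps(4)
4 is even -> hailstone_steps(2)
2 is even -> hailstone_steps(1)
Reached 1 after 16 steps
= 16


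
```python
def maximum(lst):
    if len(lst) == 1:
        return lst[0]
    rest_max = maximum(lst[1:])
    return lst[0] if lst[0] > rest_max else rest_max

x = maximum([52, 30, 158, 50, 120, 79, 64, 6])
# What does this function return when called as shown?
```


maximum([52, 30, 158, 50, 120, 79, 64, 6])
= compare 52 with maximum([30, 158, 50, 120, 79, 64, 6])
= compare 30 with maximum([158, 50, 120, 79, 64, 6])
= compare 158 with maximum([50, 120, 79, 64, 6])
= compare 50 with maximum([120, 79, 64, 6])
= compare 120 with maximum([79, 64, 6])
= compare 79 with maximum([64, 6])
= compare 64 with maximum([6])
Base: maximum([6]) = 6
compare 64 with 6: max = 64
compare 79 with 64: max = 79
compare 120 with 79: max = 120
compare 50 with 120: max = 120
compare 158 with 120: max = 158
compare 30 with 158: max = 158
compare 52 with 158: max = 158
= 158


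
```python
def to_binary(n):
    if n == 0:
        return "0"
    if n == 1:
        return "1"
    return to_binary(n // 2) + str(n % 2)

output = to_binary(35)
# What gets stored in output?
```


to_binary(35)
= to_binary(17) + "1"
= to_binary(8) + "1" + "1"
= to_binary(4) + "0" + "1" + "1"
= to_binary(2) + "0" + "0" + "1" + "1"
= to_binary(1) + "0" + "0" + "0" + "1" + "1"
= "1" + "0" + "0" + "0" + "1" + "1"
= "100011"


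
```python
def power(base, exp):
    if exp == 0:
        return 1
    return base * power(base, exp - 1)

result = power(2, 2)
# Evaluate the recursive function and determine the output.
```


power(2, 2)
= 2 * power(2, 1)
= 2 * 2 * power(2, 0)
= 2 * 2 * 1
= 4


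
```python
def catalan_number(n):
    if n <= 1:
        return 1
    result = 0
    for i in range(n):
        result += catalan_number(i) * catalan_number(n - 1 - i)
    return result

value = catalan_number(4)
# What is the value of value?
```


catalan_number(4)
= sum of catalan_number(i) * catalan_number(4-1-i) for i in 0..3
First compute sub-values bottom-up:
  catalan_number(0) = 1, catalan_number(1) = 1
  catalan_number(2) = 1*1 + 1*1 = 2
  catalan_number(3) = 1*2 + 1*1 + 2*1 = 5
Now catalan_number(4):
  catalan_number(0)*catalan_number(3) = 1*5 = 5
  catalan_number(1)*catalan_number(2) = 1*2 = 2
  catalan_number(2)*catalan_number(1) = 2*1 = 2
  catalan_number(3)*catalan_number(0) = 5*1 = 5
= 5 + 2 + 2 + 5
= 14


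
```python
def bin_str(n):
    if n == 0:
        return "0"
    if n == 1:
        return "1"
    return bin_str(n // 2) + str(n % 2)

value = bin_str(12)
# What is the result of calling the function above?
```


bin_str(12)
= bin_str(6) + "0"
= bin_str(3) + "0" + "0"
= bin_str(1) + "1" + "0" + "0"
= "1" + "1" + "0" + "0"
= "1100"


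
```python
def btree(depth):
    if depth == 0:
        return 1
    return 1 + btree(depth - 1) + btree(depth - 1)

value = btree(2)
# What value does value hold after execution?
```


btree(2)
= 1 + btree(1) + btree(1)
= 1 + 2 * btree(1)
btree(k) = 2^(k+1) - 1
btree(0) = 1
btree(1) = 3
btree(2) = 7
btree(2) = 2^3 - 1 = 7


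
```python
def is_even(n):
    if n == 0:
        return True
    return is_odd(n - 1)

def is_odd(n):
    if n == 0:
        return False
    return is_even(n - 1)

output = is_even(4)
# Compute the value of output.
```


is_even(4)
= is_odd(3)
= is_even(2)
= is_odd(1)
= is_even(0)
n == 0: return True
= True


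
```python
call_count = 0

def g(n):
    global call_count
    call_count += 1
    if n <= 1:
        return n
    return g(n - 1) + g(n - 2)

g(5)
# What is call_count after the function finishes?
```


g(5) calls g(4) and g(3); each non-base call branches into two more.
Let C(k) = total number of calls made by g(k), including the call to g(k) itself.
Base cases: C(0) = 1, C(1) = 1
Recurrence: C(k) = 1 + C(k-1) + C(k-2)
  C(2) = 1 + C(1) + C(0) = 1 + 1 + 1 = 3
  C(3) = 1 + C(2) + C(1) = 1 + 3 + 1 = 5
  C(4) = 1 + C(3) + C(2) = 1 + 5 + 3 = 9
  C(5) = 1 + C(4) + C(3) = 1 + 9 + 5 = 15
Total calls = C(5) = 15


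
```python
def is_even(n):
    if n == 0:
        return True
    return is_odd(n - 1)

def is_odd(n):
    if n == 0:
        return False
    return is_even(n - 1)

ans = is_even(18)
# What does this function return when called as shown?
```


is_even(18)
= is_odd(17)
= is_even(16)
= is_odd(15)
= is_even(14)
= is_odd(13)
= is_even(12)
= is_odd(11)
= is_even(10)
= is_odd(9)
= is_even(8)
= is_odd(7)
= is_even(6)
= is_odd(5)
= is_even(4)
= is_odd(3)
= is_even(2)
= is_odd(1)
= is_even(0)
n == 0: return True
= True
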